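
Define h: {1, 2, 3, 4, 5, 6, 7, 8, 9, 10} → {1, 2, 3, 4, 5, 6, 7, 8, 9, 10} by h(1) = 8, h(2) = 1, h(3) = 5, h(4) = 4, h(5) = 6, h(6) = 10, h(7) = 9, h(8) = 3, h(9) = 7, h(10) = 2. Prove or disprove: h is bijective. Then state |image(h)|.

The values 8, 1, 5, 4, 6, 10, 9, 3, 7, 2 are a permutation of {1, 2, 3, 4, 5, 6, 7, 8, 9, 10}: each element appears exactly once.
So h is injective and surjective, hence bijective.
The image of h is {1, 2, 3, 4, 5, 6, 7, 8, 9, 10}, which has 10 elements.

10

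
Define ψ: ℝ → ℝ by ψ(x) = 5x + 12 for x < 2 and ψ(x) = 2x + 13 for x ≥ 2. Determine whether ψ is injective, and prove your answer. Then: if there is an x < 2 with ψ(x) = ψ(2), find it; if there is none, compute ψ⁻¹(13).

Both pieces are strictly increasing (slopes 5 and 2), so each is injective on its own interval.
The left piece maps (−∞, 2) onto (−∞, 22); the right piece maps [2, ∞) onto [17, ∞).
These images overlap. In particular ψ(2) = 17 (right piece), and solving 5x + 12 = 17 on the left piece gives x = 1 < 2.
So ψ(1) = ψ(2) with 1 ≠ 2, and ψ is not injective. This x = 1 is the requested value below 2.

1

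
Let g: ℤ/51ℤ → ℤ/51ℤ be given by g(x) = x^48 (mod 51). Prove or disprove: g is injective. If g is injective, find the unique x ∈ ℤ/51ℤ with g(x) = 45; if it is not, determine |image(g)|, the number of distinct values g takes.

g(1) = 1^48 = 1.
g(2): Repeated squaring mod 51: 2^1 ≡ 2, 2^2 ≡ 2² = 4, 2^4 ≡ 4² = 16, 2^8 ≡ 16² = 256 ≡ 1, 2^16 ≡ 1² = 1, 2^32 ≡ 1² = 1. Since 48 = 32 + 16, 2^48 ≡ 1·1: 1·1 = 1. So 2^48 ≡ 1 (mod 51).
So g(1) = g(2) = 1 while 1 ≠ 2, hence g is not injective.
Since g is not injective, we determine |image(g)|. Computing x^48 mod 51 for each x (by repeated squaring, reducing mod 51 at every step), the values g(0), g(1), …, g(50) are: 0, 1, 1, 18, 1, 1, 18, 1, 1, 18, 1, 1, 18, 1, 1, 18, 1, 34, 18, 1, 1, 18, 1, 1, 18, 1, 1, 18, 1, 1, 18, 1, 1, 18, 34, 1, 18, 1, 1, 18, 1, 1, 18, 1, 1, 18, 1, 1, 18, 1, 1.
The distinct values are {0, 1, 18, 34}; there are 4 of them.

4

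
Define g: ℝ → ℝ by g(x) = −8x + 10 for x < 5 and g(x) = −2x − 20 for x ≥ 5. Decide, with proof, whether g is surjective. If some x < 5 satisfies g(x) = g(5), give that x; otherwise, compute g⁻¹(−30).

5

Both pieces are strictly decreasing (slopes −8 and −2), so each is injective on its own interval.
The left piece maps (−∞, 5) onto (−30, ∞); the right piece maps [5, ∞) onto (−∞, −30].
These images together cover ℝ, so g is surjective.
Because the two images are disjoint, no x < 5 has g(x) = g(5), so we compute g⁻¹(−30): −30 lies in (−∞, −30], so solve −2x − 20 = −30: x = (−30 + 20)/(−2) = 5.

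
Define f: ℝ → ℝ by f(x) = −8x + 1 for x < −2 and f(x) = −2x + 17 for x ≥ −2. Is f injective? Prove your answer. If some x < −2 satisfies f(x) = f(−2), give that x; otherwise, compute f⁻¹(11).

-5/2

Both pieces are strictly decreasing (slopes −8 and −2), so each is injective on its own interval.
The left piece maps (−∞, −2) onto (17, ∞); the right piece maps [−2, ∞) onto (−∞, 21].
These images overlap. In particular f(−2) = 21 (right piece), and solving −8x + 1 = 21 on the left piece gives x = −5/2 < −2.
So f(−5/2) = f(−2) with −5/2 ≠ −2, and f is not injective. This x = −5/2 is the requested value below −2.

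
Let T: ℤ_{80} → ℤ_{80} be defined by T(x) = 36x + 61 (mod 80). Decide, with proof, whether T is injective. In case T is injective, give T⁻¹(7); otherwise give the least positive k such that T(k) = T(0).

20

We have gcd(36, 80) = 4 > 1. Taking s = 0 and t = 20: T(0) = 61 and T(20) = 36·20 + 61 = 781 ≡ 61 (mod 80).
So T(0) = T(20) while 0 ≠ 20, therefore T is not injective.
Since T is not injective, we find the least positive k with T(k) = T(0): this means 36k ≡ 0 (mod 80), i.e. 80 ∣ 36k. Since gcd(36, 80) = 4, dividing through by 4 this holds exactly when 20 ∣ 9k, and as gcd(9, 20) = 1, exactly when 20 ∣ k.
The smallest positive such k is 20.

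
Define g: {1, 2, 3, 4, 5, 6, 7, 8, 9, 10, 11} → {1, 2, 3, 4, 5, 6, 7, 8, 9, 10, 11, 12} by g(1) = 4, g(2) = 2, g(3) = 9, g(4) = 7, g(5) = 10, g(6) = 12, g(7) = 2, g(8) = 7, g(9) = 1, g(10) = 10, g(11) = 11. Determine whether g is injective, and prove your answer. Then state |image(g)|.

g(2) = 2 = g(7) with 2 ≠ 7, so g is not injective.
The image of g is {1, 2, 4, 7, 9, 10, 11, 12}, which has 8 elements.

8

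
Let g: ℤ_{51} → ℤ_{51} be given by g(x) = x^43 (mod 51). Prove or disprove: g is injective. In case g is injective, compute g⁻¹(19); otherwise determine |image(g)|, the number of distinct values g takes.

Computing x^43 mod 51 for each x (by repeated squaring, reducing mod 51 at every step), the values g(0), g(1), …, g(50) are: 0, 1, 8, 24, 13, 11, 39, 31, 2, 15, 37, 29, 6, 4, 44, 9, 16, 17, 18, 25, 41, 30, 28, 5, 48, 19, 32, 3, 46, 23, 21, 10, 26, 33, 34, 35, 42, 7, 47, 45, 22, 14, 36, 49, 20, 12, 40, 38, 27, 43, 50.
Every element of ℤ_{51} appears exactly once in this list, so g is a bijection, and in particular injective.
Since g is injective, we read off the preimage of 19 from the same table: g(25) = 19, so g⁻¹(19) = 25.

25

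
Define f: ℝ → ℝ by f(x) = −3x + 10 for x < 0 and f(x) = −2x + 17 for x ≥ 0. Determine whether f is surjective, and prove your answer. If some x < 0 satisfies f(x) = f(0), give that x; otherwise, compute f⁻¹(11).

-7/3

Both pieces are strictly decreasing (slopes −3 and −2), so each is injective on its own interval.
The left piece maps (−∞, 0) onto (10, ∞); the right piece maps [0, ∞) onto (−∞, 17].
The union (10, ∞) ∪ (−∞, 17] covers ℝ, so f is surjective.
For the follow-up: the images overlap, so an x < 0 with f(x) = f(0) exists. f(0) = 17; solving −3x + 10 = 17 for x < 0 gives x = (17 − 10)/(−3) = −7/3.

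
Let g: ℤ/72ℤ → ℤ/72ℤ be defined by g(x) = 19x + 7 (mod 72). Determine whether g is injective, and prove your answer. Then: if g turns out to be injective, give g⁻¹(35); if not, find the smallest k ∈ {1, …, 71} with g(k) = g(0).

Suppose g(x_1) = g(x_2) in ℤ/72ℤ. Then 19x_1 + 7 ≡ 19x_2 + 7 (mod 72), so 19(x_1 − x_2) ≡ 0 (mod 72).
Since gcd(19, 72) = 1, 19 is invertible modulo 72, so x_1 − x_2 ≡ 0 (mod 72), i.e. x_1 = x_2.
Therefore g is injective.
We now compute 19⁻¹ mod 72 explicitly. Euclid's algorithm: 72 = 3·19 + 15, 19 = 1·15 + 4, 15 = 3·4 + 3, 4 = 1·3 + 1; back-substituting gives 1 = 19·19 − 5·72, so 19⁻¹ ≡ 19 (mod 72).
Since g is injective, we find g⁻¹(35): we need 19x ≡ 35 − 7 ≡ 28 (mod 72). Using 19⁻¹ = 19: x ≡ 19·28 = 532 = 7·72 + 28, so x = 28.
Check: g(28) = 19·28 + 7 = 539 = 7·72 + 35 ≡ 35 (mod 72).

28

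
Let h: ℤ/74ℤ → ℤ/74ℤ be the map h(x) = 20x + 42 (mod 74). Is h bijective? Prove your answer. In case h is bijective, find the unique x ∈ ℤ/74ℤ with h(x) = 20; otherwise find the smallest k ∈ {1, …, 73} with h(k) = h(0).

37

We have gcd(20, 74) = 2 > 1. Taking s = 0 and t = 37: h(0) = 42 and h(37) = 20·37 + 42 = 782 ≡ 42 (mod 74).
So h(0) = h(37) while 0 ≠ 37, therefore h is not injective, hence not bijective.
Since h is not bijective, we find the least positive k with h(k) = h(0): this means 20k ≡ 0 (mod 74), i.e. 74 ∣ 20k. Since gcd(20, 74) = 2, dividing through by 2 this holds exactly when 37 ∣ 10k, and as gcd(10, 37) = 1, exactly when 37 ∣ k.
The smallest positive such k is 37.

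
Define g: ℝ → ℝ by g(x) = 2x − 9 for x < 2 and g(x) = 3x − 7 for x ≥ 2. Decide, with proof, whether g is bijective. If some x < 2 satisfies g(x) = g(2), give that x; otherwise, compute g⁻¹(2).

3

Both pieces are strictly increasing (slopes 2 and 3), so each is injective on its own interval.
The left piece maps (−∞, 2) onto (−∞, −5); the right piece maps [2, ∞) onto [−1, ∞).
The images leave a gap (−5 has no preimage), so g is not surjective, hence not bijective.
Because the two images are disjoint, no x < 2 has g(x) = g(2), so we compute g⁻¹(2): 2 lies in [−1, ∞), so solve 3x − 7 = 2: x = (2 + 7)/3 = 3.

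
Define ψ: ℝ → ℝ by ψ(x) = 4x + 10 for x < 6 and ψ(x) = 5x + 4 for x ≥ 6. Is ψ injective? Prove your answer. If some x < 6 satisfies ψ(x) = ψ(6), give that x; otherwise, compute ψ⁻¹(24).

7/2

Both pieces are strictly increasing (slopes 4 and 5), so each is injective on its own interval.
The left piece maps (−∞, 6) onto (−∞, 34); the right piece maps [6, ∞) onto [34, ∞).
These images are disjoint, so no value is attained by both pieces. Thus ψ is injective.
Because the two images are disjoint, no x < 6 has ψ(x) = ψ(6), so we compute ψ⁻¹(24): 24 lies in (−∞, 34), so solve 4x + 10 = 24: x = (24 − 10)/4 = 7/2.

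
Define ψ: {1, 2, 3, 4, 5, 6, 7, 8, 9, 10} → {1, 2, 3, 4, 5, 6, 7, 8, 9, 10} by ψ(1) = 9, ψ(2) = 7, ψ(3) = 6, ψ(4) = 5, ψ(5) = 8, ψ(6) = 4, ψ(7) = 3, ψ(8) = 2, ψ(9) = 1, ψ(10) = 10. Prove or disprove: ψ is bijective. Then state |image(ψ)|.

The values 9, 7, 6, 5, 8, 4, 3, 2, 1, 10 are a permutation of {1, 2, 3, 4, 5, 6, 7, 8, 9, 10}: each element appears exactly once.
So ψ is injective and surjective, hence bijective.
The image of ψ is {1, 2, 3, 4, 5, 6, 7, 8, 9, 10}, which has 10 elements.

10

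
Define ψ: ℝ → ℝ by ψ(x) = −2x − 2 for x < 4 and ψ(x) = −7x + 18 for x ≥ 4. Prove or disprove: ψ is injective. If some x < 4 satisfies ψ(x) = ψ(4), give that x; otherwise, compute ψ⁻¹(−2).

Both pieces are strictly decreasing (slopes −2 and −7), so each is injective on its own interval.
The left piece maps (−∞, 4) onto (−10, ∞); the right piece maps [4, ∞) onto (−∞, −10].
These images are disjoint, so no value is attained by both pieces. So ψ is injective.
Because the two images are disjoint, no x < 4 has ψ(x) = ψ(4), so we compute ψ⁻¹(−2): −2 lies in (−10, ∞), so solve −2x − 2 = −2: x = (−2 + 2)/(−2) = 0.

0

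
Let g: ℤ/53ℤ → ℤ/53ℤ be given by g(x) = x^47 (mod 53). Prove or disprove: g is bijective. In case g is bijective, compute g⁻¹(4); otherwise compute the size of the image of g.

Since 53 is prime, the nonzero elements of ℤ/53ℤ form a cyclic group of order 52.
As gcd(47, 52) = 1, raising to the 47th power is a bijection on this group: if u^47 ≡ v^47 then (uv^{−1})^47 = 1, and the only element of order dividing gcd(47, 52) = 1 is 1, so u = v.
With g(0) = 0 this makes g injective on all of ℤ/53ℤ, hence bijective (finite equal-size domain and codomain). In particular g is bijective.
Since g is bijective, we find the preimage of 4. The inverse of x ↦ x^47 on (ℤ/53ℤ)^× is x ↦ x^31, because 47·31 = 1457 = 28·52 + 1 ≡ 1 (mod 52) and x^{52} = 1 for x ≠ 0 (Fermat). So g⁻¹(4) = 4^31 mod 53.
Repeated squaring mod 53: 4^1 ≡ 4, 4^2 ≡ 4² = 16, 4^4 ≡ 16² = 256 ≡ 44, 4^8 ≡ 44² = 1936 ≡ 28, 4^16 ≡ 28² = 784 ≡ 42. Since 31 = 16 + 8 + 4 + 2 + 1, 4^31 ≡ 42·28·44·16·4: 42·28 = 1176 ≡ 10, then 10·44 = 440 ≡ 16, then 16·16 = 256 ≡ 44, then 44·4 = 176 ≡ 17. So 4^31 ≡ 17 (mod 53).
Hence g⁻¹(4) = 17.

17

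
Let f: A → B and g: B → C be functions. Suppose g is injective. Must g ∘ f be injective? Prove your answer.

not injective

No. Take A = {0, 1}, B = C = {0, 1, 2, 3}, f(0) = f(1) = 0, and g = identity (injective).
Then (g ∘ f)(0) = (g ∘ f)(1) = 0 with 0 ≠ 1, so g ∘ f is not injective.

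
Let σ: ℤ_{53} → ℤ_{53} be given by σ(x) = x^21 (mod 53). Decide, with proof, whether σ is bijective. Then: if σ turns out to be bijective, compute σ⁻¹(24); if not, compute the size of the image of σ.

10

Since 53 is prime, the nonzero elements of ℤ_{53} form a cyclic group of order 52.
As gcd(21, 52) = 1, raising to the 21st power is a bijection on this group: if a^21 ≡ b^21 then (ab^{−1})^21 = 1, and the only element of order dividing gcd(21, 52) = 1 is 1, so a = b.
With σ(0) = 0 this makes σ injective on all of ℤ_{53}, hence bijective (finite equal-size domain and codomain). In particular σ is bijective.
Since σ is bijective, we find the preimage of 24. The inverse of x ↦ x^21 on (ℤ_{53})^× is x ↦ x^5, because 21·5 = 105 = 2·52 + 1 ≡ 1 (mod 52) and x^{52} = 1 for x ≠ 0 (Fermat). So σ⁻¹(24) = 24^5 mod 53.
Repeated squaring mod 53: 24^1 ≡ 24, 24^2 ≡ 24² = 576 ≡ 46, 24^4 ≡ 46² = 2116 ≡ 49. Since 5 = 4 + 1, 24^5 ≡ 49·24: 49·24 = 1176 ≡ 10. So 24^5 ≡ 10 (mod 53).
Hence σ⁻¹(24) = 10.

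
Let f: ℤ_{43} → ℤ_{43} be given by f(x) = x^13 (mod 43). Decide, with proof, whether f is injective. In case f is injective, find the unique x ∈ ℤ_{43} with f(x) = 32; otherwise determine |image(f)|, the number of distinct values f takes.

Since 43 is prime, the nonzero elements of ℤ_{43} form a cyclic group of order 42.
As gcd(13, 42) = 1, raising to the 13th power is a bijection on this group: if s^13 ≡ t^13 then (st^{−1})^13 = 1, and the only element of order dividing gcd(13, 42) = 1 is 1, so s = t.
With f(0) = 0 this makes f injective on all of ℤ_{43}, hence bijective (finite equal-size domain and codomain). In particular f is injective.
Since f is injective, we find the preimage of 32. The inverse of x ↦ x^13 on (ℤ_{43})^× is x ↦ x^13, because 13·13 = 169 = 4·42 + 1 ≡ 1 (mod 42) and x^{42} = 1 for x ≠ 0 (Fermat). So f⁻¹(32) = 32^13 mod 43.
Repeated squaring mod 43: 32^1 ≡ 32, 32^2 ≡ 32² = 1024 ≡ 35, 32^4 ≡ 35² = 1225 ≡ 21, 32^8 ≡ 21² = 441 ≡ 11. Since 13 = 8 + 4 + 1, 32^13 ≡ 11·21·32: 11·21 = 231 ≡ 16, then 16·32 = 512 ≡ 39. So 32^13 ≡ 39 (mod 43).
Hence f⁻¹(32) = 39.

39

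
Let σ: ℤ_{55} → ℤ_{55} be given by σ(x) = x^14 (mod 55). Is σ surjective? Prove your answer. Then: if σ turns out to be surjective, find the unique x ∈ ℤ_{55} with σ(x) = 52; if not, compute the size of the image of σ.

σ(3): Repeated squaring mod 55: 3^1 ≡ 3, 3^2 ≡ 3² = 9, 3^4 ≡ 9² = 81 ≡ 26, 3^8 ≡ 26² = 676 ≡ 16. Since 14 = 8 + 4 + 2, 3^14 ≡ 16·26·9: 16·26 = 416 ≡ 31, then 31·9 = 279 ≡ 4. So 3^14 ≡ 4 (mod 55).
σ(8): Repeated squaring mod 55: 8^1 ≡ 8, 8^2 ≡ 8² = 64 ≡ 9, 8^4 ≡ 9² = 81 ≡ 26, 8^8 ≡ 26² = 676 ≡ 16. Since 14 = 8 + 4 + 2, 8^14 ≡ 16·26·9: 16·26 = 416 ≡ 31, then 31·9 = 279 ≡ 4. So 8^14 ≡ 4 (mod 55).
So σ(3) = σ(8) = 4 while 3 ≠ 8, therefore σ is not injective.
A non-injective map from the 55-element set ℤ_{55} to itself takes at most 54 distinct values, so it cannot be surjective. Hence σ is not surjective.
Since σ is not surjective, we determine |image(σ)|. Computing x^14 mod 55 for each x (by repeated squaring, reducing mod 55 at every step), the values σ(0), σ(1), …, σ(54) are: 0, 1, 49, 4, 36, 20, 31, 14, 4, 16, 45, 11, 34, 49, 26, 25, 31, 9, 14, 26, 5, 1, 44, 34, 16, 15, 36, 9, 9, 36, 15, 16, 34, 44, 1, 5, 26, 14, 9, 31, 25, 26, 49, 34, 11, 45, 16, 4, 14, 31, 20, 36, 4, 49, 1.
The distinct values are {0, 1, 4, 5, 9, 11, 14, 15, 16, 20, 25, 26, 31, 34, 36, 44, 45, 49}; there are 18 of them.

18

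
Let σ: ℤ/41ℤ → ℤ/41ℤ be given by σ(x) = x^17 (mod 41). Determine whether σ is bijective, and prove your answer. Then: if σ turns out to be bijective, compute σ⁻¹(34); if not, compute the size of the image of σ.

12

Since 41 is prime, the nonzero elements of ℤ/41ℤ form a cyclic group of order 40.
As gcd(17, 40) = 1, raising to the 17th power is a bijection on this group: if x_1^17 ≡ x_2^17 then (x_1x_2^{−1})^17 = 1, and the only element of order dividing gcd(17, 40) = 1 is 1, so x_1 = x_2.
With σ(0) = 0 this makes σ injective on all of ℤ/41ℤ, hence bijective (finite equal-size domain and codomain). In particular σ is bijective.
Since σ is bijective, we find the preimage of 34. The inverse of x ↦ x^17 on (ℤ/41ℤ)^× is x ↦ x^33, because 17·33 = 561 = 14·40 + 1 ≡ 1 (mod 40) and x^{40} = 1 for x ≠ 0 (Fermat). So σ⁻¹(34) = 34^33 mod 41.
Repeated squaring mod 41: 34^1 ≡ 34, 34^2 ≡ 34² = 1156 ≡ 8, 34^4 ≡ 8² = 64 ≡ 23, 34^8 ≡ 23² = 529 ≡ 37, 34^16 ≡ 37² = 1369 ≡ 16, 34^32 ≡ 16² = 256 ≡ 10. Since 33 = 32 + 1, 34^33 ≡ 10·34: 10·34 = 340 ≡ 12. So 34^33 ≡ 12 (mod 41).
Hence σ⁻¹(34) = 12.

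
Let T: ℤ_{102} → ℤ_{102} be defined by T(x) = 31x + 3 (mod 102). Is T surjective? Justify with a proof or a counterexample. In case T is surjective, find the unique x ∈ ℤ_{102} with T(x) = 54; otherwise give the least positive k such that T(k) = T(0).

51

Since gcd(31, 102) = 1, 31 is invertible modulo 102. Euclid's algorithm: 102 = 3·31 + 9, 31 = 3·9 + 4, 9 = 2·4 + 1; back-substituting gives 1 = 79·31 − 24·102, so 31⁻¹ ≡ 79 (mod 102).
For any y ∈ ℤ_{102}, x = 79(y − 3) mod 102 satisfies T(x) = 31·79(y − 3) + 3 ≡ y (since 31·79 ≡ 1 mod 102). So every y has a preimage.
Therefore T is surjective.
Since T is surjective, we compute T⁻¹(54): solve 31x + 3 ≡ 54 (mod 102), i.e. 31x ≡ 51 (mod 102).
Multiplying by 31⁻¹ = 79 gives x ≡ 79·51 = 4029 = 39·102 + 51 ≡ 51 (mod 102).
Check: T(51) = 31·51 + 3 = 1584 = 15·102 + 54 ≡ 54 (mod 102).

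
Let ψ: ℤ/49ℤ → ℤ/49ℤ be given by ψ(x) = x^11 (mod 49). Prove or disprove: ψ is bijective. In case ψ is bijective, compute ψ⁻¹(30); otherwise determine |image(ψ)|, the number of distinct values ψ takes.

ψ(0) = 0^11 = 0.
ψ(7): Repeated squaring mod 49: 7^1 ≡ 7, 7^2 ≡ 7² = 49 ≡ 0, 7^4 ≡ 0² = 0, 7^8 ≡ 0² = 0. Since 11 = 8 + 2 + 1, 7^11 ≡ 0·0·7: 0·0 = 0, then 0·7 = 0. So 7^11 ≡ 0 (mod 49).
So ψ(0) = ψ(7) = 0 while 0 ≠ 7, so ψ is not injective, hence not bijective.
Since ψ is not bijective, we determine |image(ψ)|. Computing x^11 mod 49 for each x (by repeated squaring, reducing mod 49 at every step), the values ψ(0), ψ(1), …, ψ(48) are: 0, 1, 39, 12, 2, 17, 27, 0, 29, 46, 26, 16, 24, 6, 0, 8, 4, 40, 30, 31, 34, 0, 36, 11, 5, 44, 38, 13, 0, 15, 18, 19, 9, 45, 41, 0, 43, 25, 33, 23, 3, 20, 0, 22, 32, 47, 37, 10, 48.
The distinct values are {0, 1, 2, 3, 4, 5, 6, 8, 9, 10, 11, 12, 13, 15, 16, 17, 18, 19, 20, 22, 23, 24, 25, 26, 27, 29, 30, 31, 32, 33, 34, 36, 37, 38, 39, 40, 41, 43, 44, 45, 46, 47, 48}; there are 43 of them.

43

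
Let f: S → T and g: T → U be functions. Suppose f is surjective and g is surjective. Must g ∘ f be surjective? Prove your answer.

surjective

Let c ∈ U. Since g is surjective, there is b ∈ T with g(b) = c. Since f is surjective, there is a ∈ S with f(a) = b.
Then (g ∘ f)(a) = g(b) = c. Hence g ∘ f is surjective.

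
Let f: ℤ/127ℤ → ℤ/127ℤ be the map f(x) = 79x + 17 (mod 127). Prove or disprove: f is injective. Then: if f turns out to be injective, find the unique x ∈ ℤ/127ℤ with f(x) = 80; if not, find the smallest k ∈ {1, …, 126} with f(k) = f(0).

Suppose f(s) = f(t) in ℤ/127ℤ. Then 79s + 17 ≡ 79t + 17 (mod 127), so 79(s − t) ≡ 0 (mod 127).
Since gcd(79, 127) = 1, 79 is invertible modulo 127, thus s − t ≡ 0 (mod 127), i.e. s = t.
Hence f is injective.
We now compute 79⁻¹ mod 127 explicitly. Euclid's algorithm: 127 = 1·79 + 48, 79 = 1·48 + 31, 48 = 1·31 + 17, 31 = 1·17 + 14, 17 = 1·14 + 3, 14 = 4·3 + 2, 3 = 1·2 + 1; back-substituting gives 1 = 82·79 − 51·127, so 79⁻¹ ≡ 82 (mod 127).
Since f is injective, we find f⁻¹(80): we need 79x ≡ 80 − 17 ≡ 63 (mod 127). Using 79⁻¹ = 82: x ≡ 82·63 = 5166 = 40·127 + 86, so x = 86.
Check: f(86) = 79·86 + 17 = 6811 = 53·127 + 80 ≡ 80 (mod 127).

86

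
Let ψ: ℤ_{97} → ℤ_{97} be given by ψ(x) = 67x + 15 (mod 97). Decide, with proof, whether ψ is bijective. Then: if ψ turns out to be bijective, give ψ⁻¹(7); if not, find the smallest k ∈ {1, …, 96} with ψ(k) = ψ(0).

Recall that injectivity means: for all x_1, x_2 in the domain, ψ(x_1) = ψ(x_2) implies x_1 = x_2.
Suppose ψ(x_1) = ψ(x_2) in ℤ_{97}. Then 67x_1 + 15 ≡ 67x_2 + 15 (mod 97), thus 67(x_1 − x_2) ≡ 0 (mod 97).
Since gcd(67, 97) = 1, 67 is invertible modulo 97, thus x_1 − x_2 ≡ 0 (mod 97), i.e. x_1 = x_2.
We now compute 67⁻¹ mod 97 explicitly. Euclid's algorithm: 97 = 1·67 + 30, 67 = 2·30 + 7, 30 = 4·7 + 2, 7 = 3·2 + 1; back-substituting gives 1 = 42·67 − 29·97, so 67⁻¹ ≡ 42 (mod 97).
Then y ↦ 42(y − 15) is a two-sided inverse to ψ, so every y ∈ ℤ_{97} has a preimage.
Hence ψ is bijective.
Since ψ is bijective, we find ψ⁻¹(7): we need 67x ≡ 7 − 15 ≡ 89 (mod 97). Using 67⁻¹ = 42: x ≡ 42·89 = 3738 = 38·97 + 52, so x = 52.
Check: ψ(52) = 67·52 + 15 = 3499 = 36·97 + 7 ≡ 7 (mod 97).

52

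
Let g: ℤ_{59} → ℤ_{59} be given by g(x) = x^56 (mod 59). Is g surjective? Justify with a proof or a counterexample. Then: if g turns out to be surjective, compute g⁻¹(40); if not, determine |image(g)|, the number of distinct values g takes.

g(29): Repeated squaring mod 59: 29^1 ≡ 29, 29^2 ≡ 29² = 841 ≡ 15, 29^4 ≡ 15² = 225 ≡ 48, 29^8 ≡ 48² = 2304 ≡ 3, 29^16 ≡ 3² = 9, 29^32 ≡ 9² = 81 ≡ 22. Since 56 = 32 + 16 + 8, 29^56 ≡ 22·9·3: 22·9 = 198 ≡ 21, then 21·3 = 63 ≡ 4. So 29^56 ≡ 4 (mod 59).
g(30): Repeated squaring mod 59: 30^1 ≡ 30, 30^2 ≡ 30² = 900 ≡ 15, 30^4 ≡ 15² = 225 ≡ 48, 30^8 ≡ 48² = 2304 ≡ 3, 30^16 ≡ 3² = 9, 30^32 ≡ 9² = 81 ≡ 22. Since 56 = 32 + 16 + 8, 30^56 ≡ 22·9·3: 22·9 = 198 ≡ 21, then 21·3 = 63 ≡ 4. So 30^56 ≡ 4 (mod 59).
So g(29) = g(30) = 4 while 29 ≠ 30, so g is not injective.
A non-injective map from the 59-element set ℤ_{59} to itself takes at most 58 distinct values, so it cannot be surjective. So g is not surjective.
Since g is not surjective, we determine |image(g)|. Computing x^56 mod 59 for each x (by repeated squaring, reducing mod 59 at every step), the values g(0), g(1), …, g(58) are: 0, 1, 15, 46, 48, 26, 41, 53, 12, 51, 36, 20, 25, 22, 28, 16, 3, 49, 57, 17, 9, 19, 5, 29, 21, 27, 35, 45, 7, 4, 4, 7, 45, 35, 27, 21, 29, 5, 19, 9, 17, 57, 49, 3, 16, 28, 22, 25, 20, 36, 51, 12, 53, 41, 26, 48, 46, 15, 1.
The distinct values are {0, 1, 3, 4, 5, 7, 9, 12, 15, 16, 17, 19, 20, 21, 22, 25, 26, 27, 28, 29, 35, 36, 41, 45, 46, 48, 49, 51, 53, 57}; there are 30 of them.

30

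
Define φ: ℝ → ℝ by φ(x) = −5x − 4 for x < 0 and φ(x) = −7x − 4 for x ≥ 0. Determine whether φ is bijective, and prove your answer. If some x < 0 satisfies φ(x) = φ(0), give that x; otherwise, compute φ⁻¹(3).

-7/5

Both pieces are strictly decreasing (slopes −5 and −7), so each is injective on its own interval.
The left piece maps (−∞, 0) onto (−4, ∞); the right piece maps [0, ∞) onto (−∞, −4].
Since −4 = −4, the images partition ℝ: φ is injective and surjective, hence bijective.
Because the two images are disjoint, no x < 0 has φ(x) = φ(0), so we compute φ⁻¹(3): 3 lies in (−4, ∞), so solve −5x − 4 = 3: x = (3 + 4)/(−5) = −7/5.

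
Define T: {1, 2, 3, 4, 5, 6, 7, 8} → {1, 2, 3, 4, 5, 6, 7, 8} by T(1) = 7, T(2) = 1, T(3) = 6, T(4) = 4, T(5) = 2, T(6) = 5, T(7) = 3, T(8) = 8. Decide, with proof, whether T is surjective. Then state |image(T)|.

8

Every element of the codomain has a preimage: 1 = T(2), 2 = T(5), 3 = T(7), 4 = T(4), 5 = T(6), 6 = T(3), 7 = T(1), 8 = T(8).
Therefore T is surjective.
The image of T is {1, 2, 3, 4, 5, 6, 7, 8}, which has 8 elements.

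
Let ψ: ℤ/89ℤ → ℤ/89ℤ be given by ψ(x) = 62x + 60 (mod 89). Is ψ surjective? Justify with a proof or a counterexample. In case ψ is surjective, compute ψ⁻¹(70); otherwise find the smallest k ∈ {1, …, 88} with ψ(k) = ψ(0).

26

Recall: ψ is surjective if every y in the codomain equals ψ(x) for some x in the domain.
Since gcd(62, 89) = 1, 62 is invertible modulo 89. Euclid's algorithm: 89 = 1·62 + 27, 62 = 2·27 + 8, 27 = 3·8 + 3, 8 = 2·3 + 2, 3 = 1·2 + 1; back-substituting gives 1 = 56·62 − 39·89, so 62⁻¹ ≡ 56 (mod 89).
For any y ∈ ℤ/89ℤ, x = 56(y − 60) mod 89 satisfies ψ(x) = 62·56(y − 60) + 60 ≡ y (since 62·56 ≡ 1 mod 89). So every y has a preimage.
Thus ψ is surjective.
Since ψ is surjective, we compute ψ⁻¹(70): solve 62x + 60 ≡ 70 (mod 89), i.e. 62x ≡ 10 (mod 89).
Multiplying by 62⁻¹ = 56 gives x ≡ 56·10 = 560 = 6·89 + 26 ≡ 26 (mod 89).
Check: ψ(26) = 62·26 + 60 = 1672 = 18·89 + 70 ≡ 70 (mod 89).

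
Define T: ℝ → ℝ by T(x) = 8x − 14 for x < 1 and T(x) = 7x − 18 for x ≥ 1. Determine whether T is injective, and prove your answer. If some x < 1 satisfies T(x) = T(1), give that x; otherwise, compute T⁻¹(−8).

Both pieces are strictly increasing (slopes 8 and 7), so each is injective on its own interval.
The left piece maps (−∞, 1) onto (−∞, −6); the right piece maps [1, ∞) onto [−11, ∞).
These images overlap. In particular T(1) = −11 (right piece), and solving 8x − 14 = −11 on the left piece gives x = 3/8 < 1.
So T(3/8) = T(1) with 3/8 ≠ 1, and T is not injective. This x = 3/8 is the requested value below 1.

3/8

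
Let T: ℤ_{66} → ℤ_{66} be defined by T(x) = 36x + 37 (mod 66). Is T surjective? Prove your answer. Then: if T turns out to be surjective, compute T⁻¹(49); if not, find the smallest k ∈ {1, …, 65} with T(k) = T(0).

11

Since gcd(36, 66) = 6, we have 36x ≡ 0 (mod 6) for all x, so T(x) ≡ 1 (mod 6).
But 0 ≢ 1 (mod 6), so 0 ∈ ℤ_{66} has no preimage. So T is not surjective.
Since T is not surjective, we find the least positive k with T(k) = T(0): this means 36k ≡ 0 (mod 66), i.e. 66 ∣ 36k. Since gcd(36, 66) = 6, dividing through by 6 this holds exactly when 11 ∣ 6k, and as gcd(6, 11) = 1, exactly when 11 ∣ k.
The smallest positive such k is 11.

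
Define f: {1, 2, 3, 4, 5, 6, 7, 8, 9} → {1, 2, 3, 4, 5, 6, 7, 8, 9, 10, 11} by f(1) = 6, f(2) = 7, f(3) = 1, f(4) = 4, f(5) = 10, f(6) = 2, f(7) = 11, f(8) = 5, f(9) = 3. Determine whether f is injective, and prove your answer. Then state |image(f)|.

9

The values f(1), …, f(9) are 6, 7, 1, 4, 10, 2, 11, 5, 3 — all distinct.
So f(u) = f(v) only when u = v, and f is injective.
The image of f is {1, 2, 3, 4, 5, 6, 7, 10, 11}, which has 9 elements.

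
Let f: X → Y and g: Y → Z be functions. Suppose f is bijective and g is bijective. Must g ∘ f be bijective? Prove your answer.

Injectivity: if g(f(s)) = g(f(t)) then f(s) = f(t) (g injective) so s = t (f injective).
Surjectivity: for c ∈ Z pick b with g(b) = c, then a with f(a) = b; then (g ∘ f)(a) = c.
Hence g ∘ f is bijective.

bijective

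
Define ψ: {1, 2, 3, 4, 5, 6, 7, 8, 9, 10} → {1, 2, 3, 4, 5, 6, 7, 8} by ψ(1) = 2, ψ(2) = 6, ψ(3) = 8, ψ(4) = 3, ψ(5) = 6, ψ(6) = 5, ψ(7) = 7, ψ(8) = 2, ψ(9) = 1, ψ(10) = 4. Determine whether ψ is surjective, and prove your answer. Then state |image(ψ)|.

8

Every element of the codomain has a preimage: 1 = ψ(9), 2 = ψ(1), 3 = ψ(4), 4 = ψ(10), 5 = ψ(6), 6 = ψ(2), 7 = ψ(7), 8 = ψ(3).
Thus ψ is surjective.
The image of ψ is {1, 2, 3, 4, 5, 6, 7, 8}, which has 8 elements.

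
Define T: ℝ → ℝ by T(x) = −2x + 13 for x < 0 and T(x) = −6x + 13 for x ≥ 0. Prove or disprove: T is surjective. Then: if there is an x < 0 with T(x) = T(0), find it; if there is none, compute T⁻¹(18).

Both pieces are strictly decreasing (slopes −2 and −6), so each is injective on its own interval.
The left piece maps (−∞, 0) onto (13, ∞); the right piece maps [0, ∞) onto (−∞, 13].
These images together cover ℝ, so T is surjective.
Because the two images are disjoint, no x < 0 has T(x) = T(0), so we compute T⁻¹(18): 18 lies in (13, ∞), so solve −2x + 13 = 18: x = (18 − 13)/(−2) = −5/2.

-5/2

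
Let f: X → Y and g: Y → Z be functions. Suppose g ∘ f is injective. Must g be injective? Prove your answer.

No. Take X = {0}, Y = {0, 1}, Z = {0, 1}, f(a) = a for each a ∈ X, and g(b) = 0 if b ∈ {0, 1} else g(b) = b.
Then g ∘ f = f is injective (X ⊂ Y and f is the inclusion), but g(0) = g(1) = 0 with 0 ≠ 1, so g is not injective.

not injective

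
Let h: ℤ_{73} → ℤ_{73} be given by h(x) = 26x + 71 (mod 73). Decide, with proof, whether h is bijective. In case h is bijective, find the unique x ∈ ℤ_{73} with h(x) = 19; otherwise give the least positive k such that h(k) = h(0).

71

Suppose h(x_1) = h(x_2) in ℤ_{73}. Then 26x_1 + 71 ≡ 26x_2 + 71 (mod 73), hence 26(x_1 − x_2) ≡ 0 (mod 73).
Since gcd(26, 73) = 1, 26 is invertible modulo 73, hence x_1 − x_2 ≡ 0 (mod 73), i.e. x_1 = x_2.
We now compute 26⁻¹ mod 73 explicitly. Euclid's algorithm: 73 = 2·26 + 21, 26 = 1·21 + 5, 21 = 4·5 + 1; back-substituting gives 1 = 59·26 − 21·73, so 26⁻¹ ≡ 59 (mod 73).
Then y ↦ 59(y − 71) is a two-sided inverse to h, so every y ∈ ℤ_{73} has a preimage.
Hence h is bijective.
Since h is bijective, we compute h⁻¹(19): solve 26x + 71 ≡ 19 (mod 73), i.e. 26x ≡ 21 (mod 73).
Multiplying by 26⁻¹ = 59 gives x ≡ 59·21 = 1239 = 16·73 + 71 ≡ 71 (mod 73).
Check: h(71) = 26·71 + 71 = 1917 = 26·73 + 19 ≡ 19 (mod 73).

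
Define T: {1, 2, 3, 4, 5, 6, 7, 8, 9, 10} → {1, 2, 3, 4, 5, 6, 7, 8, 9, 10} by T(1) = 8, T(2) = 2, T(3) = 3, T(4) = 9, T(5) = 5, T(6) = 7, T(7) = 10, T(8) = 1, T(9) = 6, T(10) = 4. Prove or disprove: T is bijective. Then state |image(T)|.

10

The values 8, 2, 3, 9, 5, 7, 10, 1, 6, 4 are a permutation of {1, 2, 3, 4, 5, 6, 7, 8, 9, 10}: each element appears exactly once.
So T is injective and surjective, hence bijective.
The image of T is {1, 2, 3, 4, 5, 6, 7, 8, 9, 10}, which has 10 elements.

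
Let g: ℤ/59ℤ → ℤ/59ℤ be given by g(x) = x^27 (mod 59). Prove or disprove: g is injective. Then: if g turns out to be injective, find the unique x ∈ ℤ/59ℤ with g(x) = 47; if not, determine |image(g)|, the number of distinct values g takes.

8

Since 59 is prime, the nonzero elements of ℤ/59ℤ form a cyclic group of order 58.
As gcd(27, 58) = 1, raising to the 27th power is a bijection on this group: if a^27 ≡ b^27 then (ab^{−1})^27 = 1, and the only element of order dividing gcd(27, 58) = 1 is 1, so a = b.
With g(0) = 0 this makes g injective on all of ℤ/59ℤ, hence bijective (finite equal-size domain and codomain). In particular g is injective.
Since g is injective, we find the preimage of 47. The inverse of x ↦ x^27 on (ℤ/59ℤ)^× is x ↦ x^43, because 27·43 = 1161 = 20·58 + 1 ≡ 1 (mod 58) and x^{58} = 1 for x ≠ 0 (Fermat). So g⁻¹(47) = 47^43 mod 59.
Repeated squaring mod 59: 47^1 ≡ 47, 47^2 ≡ 47² = 2209 ≡ 26, 47^4 ≡ 26² = 676 ≡ 27, 47^8 ≡ 27² = 729 ≡ 21, 47^16 ≡ 21² = 441 ≡ 28, 47^32 ≡ 28² = 784 ≡ 17. Since 43 = 32 + 8 + 2 + 1, 47^43 ≡ 17·21·26·47: 17·21 = 357 ≡ 3, then 3·26 = 78 ≡ 19, then 19·47 = 893 ≡ 8. So 47^43 ≡ 8 (mod 59).
Hence g⁻¹(47) = 8.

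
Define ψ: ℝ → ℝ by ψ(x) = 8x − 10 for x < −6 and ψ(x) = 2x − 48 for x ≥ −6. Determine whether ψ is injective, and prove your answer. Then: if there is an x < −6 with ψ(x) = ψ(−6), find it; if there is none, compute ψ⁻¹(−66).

Both pieces are strictly increasing (slopes 8 and 2), so each is injective on its own interval.
The left piece maps (−∞, −6) onto (−∞, −58); the right piece maps [−6, ∞) onto [−60, ∞).
These images overlap. In particular ψ(−6) = −60 (right piece), and solving 8x − 10 = −60 on the left piece gives x = −25/4 < −6.
So ψ(−25/4) = ψ(−6) with −25/4 ≠ −6, and ψ is not injective. This x = −25/4 is the requested value below −6.

-25/4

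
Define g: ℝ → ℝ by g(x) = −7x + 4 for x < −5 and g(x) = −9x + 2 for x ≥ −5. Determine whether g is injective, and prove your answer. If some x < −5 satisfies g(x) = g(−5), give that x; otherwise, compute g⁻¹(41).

-43/7

Both pieces are strictly decreasing (slopes −7 and −9), so each is injective on its own interval.
The left piece maps (−∞, −5) onto (39, ∞); the right piece maps [−5, ∞) onto (−∞, 47].
These images overlap. In particular g(−5) = 47 (right piece), and solving −7x + 4 = 47 on the left piece gives x = −43/7 < −5.
So g(−43/7) = g(−5) with −43/7 ≠ −5, and g is not injective. This x = −43/7 is the requested value below −5.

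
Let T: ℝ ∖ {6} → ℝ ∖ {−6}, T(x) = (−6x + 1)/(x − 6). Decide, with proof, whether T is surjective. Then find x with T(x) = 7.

For any y ≠ −6, solving y(x − 6) = −6x + 1 for x gives a well-defined x ≠ 6. So T is surjective.
Solving T(x) = 7: cross-multiplying gives −6x + 1 = 7(x − 6), which rearranges to −13x = −43, so x = 43/13.

43/13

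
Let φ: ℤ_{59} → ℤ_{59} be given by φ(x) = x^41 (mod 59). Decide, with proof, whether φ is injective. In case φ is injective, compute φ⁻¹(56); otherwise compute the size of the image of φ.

Since 59 is prime, the nonzero elements of ℤ_{59} form a cyclic group of order 58.
As gcd(41, 58) = 1, raising to the 41st power is a bijection on this group: if s^41 ≡ t^41 then (st^{−1})^41 = 1, and the only element of order dividing gcd(41, 58) = 1 is 1, so s = t.
With φ(0) = 0 this makes φ injective on all of ℤ_{59}, hence bijective (finite equal-size domain and codomain). In particular φ is injective.
Since φ is injective, we find the preimage of 56. The inverse of x ↦ x^41 on (ℤ_{59})^× is x ↦ x^17, because 41·17 = 697 = 12·58 + 1 ≡ 1 (mod 58) and x^{58} = 1 for x ≠ 0 (Fermat). So φ⁻¹(56) = 56^17 mod 59.
Repeated squaring mod 59: 56^1 ≡ 56, 56^2 ≡ 56² = 3136 ≡ 9, 56^4 ≡ 9² = 81 ≡ 22, 56^8 ≡ 22² = 484 ≡ 12, 56^16 ≡ 12² = 144 ≡ 26. Since 17 = 16 + 1, 56^17 ≡ 26·56: 26·56 = 1456 ≡ 40. So 56^17 ≡ 40 (mod 59).
Hence φ⁻¹(56) = 40.

40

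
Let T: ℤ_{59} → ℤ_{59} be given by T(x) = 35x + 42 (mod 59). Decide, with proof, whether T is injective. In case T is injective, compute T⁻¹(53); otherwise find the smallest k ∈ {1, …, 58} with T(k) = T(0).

By definition, T is injective if T(x_1) = T(x_2) implies x_1 = x_2.
If T(x_1) = T(x_2), then 35x_1 ≡ 35x_2 (mod 59). Because gcd(35, 59) = 1, we may cancel 35 to get x_1 ≡ x_2 (mod 59).
Therefore T is injective.
We now compute 35⁻¹ mod 59 explicitly. Euclid's algorithm: 59 = 1·35 + 24, 35 = 1·24 + 11, 24 = 2·11 + 2, 11 = 5·2 + 1; back-substituting gives 1 = 27·35 − 16·59, so 35⁻¹ ≡ 27 (mod 59).
Since T is injective, we find T⁻¹(53): we need 35x ≡ 53 − 42 ≡ 11 (mod 59). Using 35⁻¹ = 27: x ≡ 27·11 = 297 = 5·59 + 2, so x = 2.
Check: T(2) = 35·2 + 42 = 112 = 1·59 + 53 ≡ 53 (mod 59).

2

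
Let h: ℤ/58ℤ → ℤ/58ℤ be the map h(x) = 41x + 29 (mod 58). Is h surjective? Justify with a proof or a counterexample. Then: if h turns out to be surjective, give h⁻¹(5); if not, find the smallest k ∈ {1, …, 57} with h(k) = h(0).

56

Since gcd(41, 58) = 1, 41 is invertible modulo 58. Euclid's algorithm: 58 = 1·41 + 17, 41 = 2·17 + 7, 17 = 2·7 + 3, 7 = 2·3 + 1; back-substituting gives 1 = 17·41 − 12·58, so 41⁻¹ ≡ 17 (mod 58).
Then y ↦ 17(y − 29) is a two-sided inverse to h, so every y ∈ ℤ/58ℤ has a preimage.
Hence h is surjective.
Since h is surjective, we find h⁻¹(5): we need 41x ≡ 5 − 29 ≡ 34 (mod 58). Using 41⁻¹ = 17: x ≡ 17·34 = 578 = 9·58 + 56, so x = 56.
Check: h(56) = 41·56 + 29 = 2325 = 40·58 + 5 ≡ 5 (mod 58).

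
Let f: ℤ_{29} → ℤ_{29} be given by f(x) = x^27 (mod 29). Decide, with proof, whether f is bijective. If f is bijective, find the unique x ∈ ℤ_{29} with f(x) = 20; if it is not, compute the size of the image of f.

16

Since 29 is prime, the nonzero elements of ℤ_{29} form a cyclic group of order 28.
As gcd(27, 28) = 1, raising to the 27th power is a bijection on this group: if u^27 ≡ v^27 then (uv^{−1})^27 = 1, and the only element of order dividing gcd(27, 28) = 1 is 1, so u = v.
With f(0) = 0 this makes f injective on all of ℤ_{29}, hence bijective (finite equal-size domain and codomain). In particular f is bijective.
Since f is bijective, we find the preimage of 20. The inverse of x ↦ x^27 on (ℤ_{29})^× is x ↦ x^27, because 27·27 = 729 = 26·28 + 1 ≡ 1 (mod 28) and x^{28} = 1 for x ≠ 0 (Fermat). So f⁻¹(20) = 20^27 mod 29.
Repeated squaring mod 29: 20^1 ≡ 20, 20^2 ≡ 20² = 400 ≡ 23, 20^4 ≡ 23² = 529 ≡ 7, 20^8 ≡ 7² = 49 ≡ 20, 20^16 ≡ 20² = 400 ≡ 23. Since 27 = 16 + 8 + 2 + 1, 20^27 ≡ 23·20·23·20: 23·20 = 460 ≡ 25, then 25·23 = 575 ≡ 24, then 24·20 = 480 ≡ 16. So 20^27 ≡ 16 (mod 29).
Hence f⁻¹(20) = 16.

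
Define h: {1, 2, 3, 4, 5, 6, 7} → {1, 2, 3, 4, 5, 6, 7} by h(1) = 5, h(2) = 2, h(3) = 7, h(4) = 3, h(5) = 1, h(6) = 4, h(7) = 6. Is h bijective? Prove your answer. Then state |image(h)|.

7

The values 5, 2, 7, 3, 1, 4, 6 are a permutation of {1, 2, 3, 4, 5, 6, 7}: each element appears exactly once.
So h is injective and surjective, hence bijective.
The image of h is {1, 2, 3, 4, 5, 6, 7}, which has 7 elements.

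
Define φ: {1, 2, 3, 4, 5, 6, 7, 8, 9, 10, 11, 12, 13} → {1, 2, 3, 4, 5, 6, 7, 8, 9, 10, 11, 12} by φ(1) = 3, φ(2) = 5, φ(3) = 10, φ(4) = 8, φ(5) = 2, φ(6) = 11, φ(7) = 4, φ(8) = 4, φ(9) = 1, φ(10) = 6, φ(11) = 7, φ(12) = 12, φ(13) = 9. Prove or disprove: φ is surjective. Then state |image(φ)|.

Every element of the codomain has a preimage: 1 = φ(9), 2 = φ(5), 3 = φ(1), 4 = φ(7), 5 = φ(2), 6 = φ(10), 7 = φ(11), 8 = φ(4), 9 = φ(13), 10 = φ(3), 11 = φ(6), 12 = φ(12).
Therefore φ is surjective.
The image of φ is {1, 2, 3, 4, 5, 6, 7, 8, 9, 10, 11, 12}, which has 12 elements.

12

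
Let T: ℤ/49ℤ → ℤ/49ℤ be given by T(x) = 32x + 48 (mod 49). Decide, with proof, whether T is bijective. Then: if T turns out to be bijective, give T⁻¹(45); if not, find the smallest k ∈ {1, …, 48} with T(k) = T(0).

29

Suppose T(s) = T(t) in ℤ/49ℤ. Then 32s + 48 ≡ 32t + 48 (mod 49), so 32(s − t) ≡ 0 (mod 49).
Since gcd(32, 49) = 1, 32 is invertible modulo 49, so s − t ≡ 0 (mod 49), i.e. s = t.
We now compute 32⁻¹ mod 49 explicitly. Euclid's algorithm: 49 = 1·32 + 17, 32 = 1·17 + 15, 17 = 1·15 + 2, 15 = 7·2 + 1; back-substituting gives 1 = 23·32 − 15·49, so 32⁻¹ ≡ 23 (mod 49).
For any y ∈ ℤ/49ℤ, x = 23(y − 48) mod 49 satisfies T(x) = 32·23(y − 48) + 48 ≡ y (since 32·23 ≡ 1 mod 49). So every y has a preimage.
Hence T is bijective.
Since T is bijective, we find T⁻¹(45): we need 32x ≡ 45 − 48 ≡ 46 (mod 49). Using 32⁻¹ = 23: x ≡ 23·46 = 1058 = 21·49 + 29, so x = 29.
Check: T(29) = 32·29 + 48 = 976 = 19·49 + 45 ≡ 45 (mod 49).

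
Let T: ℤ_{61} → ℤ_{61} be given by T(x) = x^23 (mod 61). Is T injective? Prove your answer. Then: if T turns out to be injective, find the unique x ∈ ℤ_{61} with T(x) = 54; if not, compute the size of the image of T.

51

Since 61 is prime, the nonzero elements of ℤ_{61} form a cyclic group of order 60.
As gcd(23, 60) = 1, raising to the 23rd power is a bijection on this group: if a^23 ≡ b^23 then (ab^{−1})^23 = 1, and the only element of order dividing gcd(23, 60) = 1 is 1, so a = b.
With T(0) = 0 this makes T injective on all of ℤ_{61}, hence bijective (finite equal-size domain and codomain). In particular T is injective.
Since T is injective, we find the preimage of 54. The inverse of x ↦ x^23 on (ℤ_{61})^× is x ↦ x^47, because 23·47 = 1081 = 18·60 + 1 ≡ 1 (mod 60) and x^{60} = 1 for x ≠ 0 (Fermat). So T⁻¹(54) = 54^47 mod 61.
Repeated squaring mod 61: 54^1 ≡ 54, 54^2 ≡ 54² = 2916 ≡ 49, 54^4 ≡ 49² = 2401 ≡ 22, 54^8 ≡ 22² = 484 ≡ 57, 54^16 ≡ 57² = 3249 ≡ 16, 54^32 ≡ 16² = 256 ≡ 12. Since 47 = 32 + 8 + 4 + 2 + 1, 54^47 ≡ 12·57·22·49·54: 12·57 = 684 ≡ 13, then 13·22 = 286 ≡ 42, then 42·49 = 2058 ≡ 45, then 45·54 = 2430 ≡ 51. So 54^47 ≡ 51 (mod 61).
Hence T⁻¹(54) = 51.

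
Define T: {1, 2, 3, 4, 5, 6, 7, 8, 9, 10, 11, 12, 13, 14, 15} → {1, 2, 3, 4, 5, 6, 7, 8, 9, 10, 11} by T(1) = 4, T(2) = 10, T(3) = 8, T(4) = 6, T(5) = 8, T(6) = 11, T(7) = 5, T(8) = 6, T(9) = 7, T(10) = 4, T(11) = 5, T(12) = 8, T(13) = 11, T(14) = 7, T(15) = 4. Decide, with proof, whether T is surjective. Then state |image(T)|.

7

No element maps to 1, so T is not surjective.
The image of T is {4, 5, 6, 7, 8, 10, 11}, which has 7 elements.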